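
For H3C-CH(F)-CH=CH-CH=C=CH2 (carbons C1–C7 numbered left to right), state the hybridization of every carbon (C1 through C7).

C1 carries 4 σ bonds, giving a steric number of 4, so it is sp3.
C2: 4 σ bonds; 4 regions of electron density → sp3.
C3 (3 σ bonds, plus one π bond) has steric number 3: sp2.
C4: 3 σ bonds, plus one π bond; 3 regions of electron density → sp2.
C5 carries 3 σ bonds, plus one π bond, giving a steric number of 3, so it is sp2.
C6 has 2 σ bonds, plus two π bonds: steric number 2 → sp.
C7 has 3 σ bonds, plus one π bond: steric number 3 → sp2.

C1 sp3, C2 sp3, C3 sp2, C4 sp2, C5 sp2, C6 sp, C7 sp2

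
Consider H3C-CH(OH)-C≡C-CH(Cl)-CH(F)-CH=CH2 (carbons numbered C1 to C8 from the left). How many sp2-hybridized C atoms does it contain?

C1: sp3
C2: sp3
C3: sp
C4: sp
C5: sp3
C6: sp3
C7: sp2 ✓
C8: sp2 ✓
C7, C8 → 2 sp2 carbons.

2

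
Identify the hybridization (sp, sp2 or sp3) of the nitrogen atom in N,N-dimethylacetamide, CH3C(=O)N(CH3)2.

sp2

Amide resonance: N lone pair conjugated with C=O → sp2.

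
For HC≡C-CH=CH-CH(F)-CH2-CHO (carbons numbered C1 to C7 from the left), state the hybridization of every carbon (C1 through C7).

C1: 2 σ bonds, plus two π bonds — 2 electron domains, sp.
C2 (2 σ bonds, plus two π bonds) has steric number 2: sp.
C3: 3 σ bonds, plus one π bond; 3 regions of electron density → sp2.
C4 — 3 σ bonds, plus one π bond. Steric number 3, so sp2.
C5 carries 4 σ bonds, giving a steric number of 4, so it is sp3.
C6 has 4 σ bonds: steric number 4 → sp3.
C7: 3 σ bonds, plus one π bond; 3 regions of electron density → sp2.

C1 sp, C2 sp, C3 sp2, C4 sp2, C5 sp3, C6 sp3, C7 sp2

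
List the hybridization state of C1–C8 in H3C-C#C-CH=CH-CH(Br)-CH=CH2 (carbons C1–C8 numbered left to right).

C1 sp3, C2 sp, C3 sp, C4 sp2, C5 sp2, C6 sp3, C7 sp2, C8 sp2

C1 (4 σ bonds) has steric number 4: sp3.
C2 has 2 σ bonds, plus two π bonds: steric number 2 → sp.
C3: 2 σ bonds, plus two π bonds — 2 electron domains, sp.
C4: 3 σ bonds, plus one π bond — 3 electron domains, sp2.
C5 (3 σ bonds, plus one π bond) has steric number 3: sp2.
C6 is sp3: 4 σ bonds, 4 electron-density regions.
C7: 3 σ bonds, plus one π bond — 3 electron domains, sp2.
C8 carries 3 σ bonds, plus one π bond, giving a steric number of 3, so it is sp2.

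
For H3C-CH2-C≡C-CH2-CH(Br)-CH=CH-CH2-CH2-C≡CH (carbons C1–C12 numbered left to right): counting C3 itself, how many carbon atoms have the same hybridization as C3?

C3 is sp (two π bonds).
C1: sp3
C2: sp3
C3: sp ✓
C4: sp ✓
C5: sp3
C6: sp3
C7: sp2
C8: sp2
C9: sp3
C10: sp3
C11: sp ✓
C12: sp ✓
4 carbons are sp.

4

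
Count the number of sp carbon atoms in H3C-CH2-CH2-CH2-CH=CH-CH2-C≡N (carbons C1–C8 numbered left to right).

C1: sp3
C2: sp3
C3: sp3
C4: sp3
C5: sp2
C6: sp2
C7: sp3
C8: sp ✓
C8 → 1 sp carbon.

1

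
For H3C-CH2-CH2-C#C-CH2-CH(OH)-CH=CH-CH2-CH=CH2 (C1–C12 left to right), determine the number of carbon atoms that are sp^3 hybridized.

C1: sp3 ✓
C2: sp3 ✓
C3: sp3 ✓
C4: sp
C5: sp
C6: sp3 ✓
C7: sp3 ✓
C8: sp2
C9: sp2
C10: sp3 ✓
C11: sp2
C12: sp2
C1, C2, C3, C6, C7, C10 → 6 sp3 carbons.

6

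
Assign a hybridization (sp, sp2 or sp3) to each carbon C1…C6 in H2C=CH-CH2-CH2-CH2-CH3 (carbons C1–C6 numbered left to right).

C1 sp2, C2 sp2, C3 sp3, C4 sp3, C5 sp3, C6 sp3

C1 (3 σ bonds, plus one π bond) has steric number 3: sp2.
C2: 3 σ bonds, plus one π bond; 3 regions of electron density → sp2.
C3 (4 σ bonds) has steric number 4: sp3.
C4 carries 4 σ bonds, giving a steric number of 4, so it is sp3.
C5 carries 4 σ bonds, giving a steric number of 4, so it is sp3.
C6: 4 σ bonds — 4 electron domains, sp3.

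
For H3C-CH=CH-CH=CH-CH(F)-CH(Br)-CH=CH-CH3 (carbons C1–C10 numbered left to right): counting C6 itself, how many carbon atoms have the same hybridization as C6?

4

C6 is sp3 (only σ bonds).
C1: sp3 ✓
C2: sp2
C3: sp2
C4: sp2
C5: sp2
C6: sp3 ✓
C7: sp3 ✓
C8: sp2
C9: sp2
C10: sp3 ✓
4 carbons are sp3.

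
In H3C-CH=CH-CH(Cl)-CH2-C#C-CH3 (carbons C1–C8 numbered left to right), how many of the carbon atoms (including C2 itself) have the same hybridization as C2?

2

C2 is sp2 (one π bond).
C1: sp3
C2: sp2 ✓
C3: sp2 ✓
C4: sp3
C5: sp3
C6: sp
C7: sp
C8: sp3
2 carbons are sp2.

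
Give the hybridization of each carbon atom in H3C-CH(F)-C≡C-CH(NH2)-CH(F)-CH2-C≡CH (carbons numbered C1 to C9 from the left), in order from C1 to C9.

C1 sp3, C2 sp3, C3 sp, C4 sp, C5 sp3, C6 sp3, C7 sp3, C8 sp, C9 sp

C1: 4 σ bonds; 4 regions of electron density → sp3.
C2 carries 4 σ bonds, giving a steric number of 4, so it is sp3.
C3 — 2 σ bonds, plus two π bonds. Steric number 2, so sp.
C4 — 2 σ bonds, plus two π bonds. Steric number 2, so sp.
C5: 4 σ bonds — 4 electron domains, sp3.
C6 has 4 σ bonds: steric number 4 → sp3.
C7 — 4 σ bonds. Steric number 4, so sp3.
C8 — 2 σ bonds, plus two π bonds. Steric number 2, so sp.
C9: 2 σ bonds, plus two π bonds; 2 regions of electron density → sp.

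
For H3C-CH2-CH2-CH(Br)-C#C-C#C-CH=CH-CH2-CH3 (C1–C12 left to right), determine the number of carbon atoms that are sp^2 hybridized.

2

C1: sp3
C2: sp3
C3: sp3
C4: sp3
C5: sp
C6: sp
C7: sp
C8: sp
C9: sp2 ✓
C10: sp2 ✓
C11: sp3
C12: sp3
C9, C10 → 2 sp2 carbons.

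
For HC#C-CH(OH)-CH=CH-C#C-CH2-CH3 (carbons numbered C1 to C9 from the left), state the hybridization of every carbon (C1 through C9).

C1 — 2 σ bonds, plus two π bonds. Steric number 2, so sp.
C2 has 2 σ bonds, plus two π bonds: steric number 2 → sp.
C3 has 4 σ bonds: steric number 4 → sp3.
C4: 3 σ bonds, plus one π bond; 3 regions of electron density → sp2.
C5 (3 σ bonds, plus one π bond) has steric number 3: sp2.
C6 has 2 σ bonds, plus two π bonds: steric number 2 → sp.
C7 (2 σ bonds, plus two π bonds) has steric number 2: sp.
C8 is sp3: 4 σ bonds, 4 electron-density regions.
C9: 4 σ bonds — 4 electron domains, sp3.

C1 sp, C2 sp, C3 sp3, C4 sp2, C5 sp2, C6 sp, C7 sp, C8 sp3, C9 sp3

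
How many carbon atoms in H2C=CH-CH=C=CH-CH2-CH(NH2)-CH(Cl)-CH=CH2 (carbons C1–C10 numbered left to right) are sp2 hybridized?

6

C1: sp2 ✓
C2: sp2 ✓
C3: sp2 ✓
C4: sp
C5: sp2 ✓
C6: sp3
C7: sp3
C8: sp3
C9: sp2 ✓
C10: sp2 ✓
C1, C2, C3, C5, C9, C10 → 6 sp2 carbons.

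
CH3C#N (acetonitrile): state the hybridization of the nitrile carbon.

The nitrile carbon is sp: 2 σ bonds, plus two π bonds, 2 electron-density regions.

sp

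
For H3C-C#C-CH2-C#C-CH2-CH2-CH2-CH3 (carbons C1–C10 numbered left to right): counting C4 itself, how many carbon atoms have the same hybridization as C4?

6

C4 is sp3 (only σ bonds).
C1: sp3 ✓
C2: sp
C3: sp
C4: sp3 ✓
C5: sp
C6: sp
C7: sp3 ✓
C8: sp3 ✓
C9: sp3 ✓
C10: sp3 ✓
6 carbons are sp3.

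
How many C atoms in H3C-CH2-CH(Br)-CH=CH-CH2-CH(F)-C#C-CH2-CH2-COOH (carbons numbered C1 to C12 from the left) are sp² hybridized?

C1: sp3
C2: sp3
C3: sp3
C4: sp2 ✓
C5: sp2 ✓
C6: sp3
C7: sp3
C8: sp
C9: sp
C10: sp3
C11: sp3
C12: sp2 ✓
C4, C5, C12 → 3 sp2 carbons.

3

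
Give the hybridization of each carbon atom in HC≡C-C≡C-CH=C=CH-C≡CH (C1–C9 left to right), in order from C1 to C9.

C1 is sp: 2 σ bonds, plus two π bonds, 2 electron-density regions.
C2 (2 σ bonds, plus two π bonds) has steric number 2: sp.
C3 has 2 σ bonds, plus two π bonds: steric number 2 → sp.
C4: 2 σ bonds, plus two π bonds — 2 electron domains, sp.
C5 is sp2: 3 σ bonds, plus one π bond, 3 electron-density regions.
C6: 2 σ bonds, plus two π bonds; 2 regions of electron density → sp.
C7: 3 σ bonds, plus one π bond; 3 regions of electron density → sp2.
C8: 2 σ bonds, plus two π bonds — 2 electron domains, sp.
C9 has 2 σ bonds, plus two π bonds: steric number 2 → sp.

C1 sp, C2 sp, C3 sp, C4 sp, C5 sp2, C6 sp, C7 sp2, C8 sp, C9 sp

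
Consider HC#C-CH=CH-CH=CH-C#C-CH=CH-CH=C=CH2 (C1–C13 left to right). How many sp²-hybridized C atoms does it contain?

C1: sp
C2: sp
C3: sp2 ✓
C4: sp2 ✓
C5: sp2 ✓
C6: sp2 ✓
C7: sp
C8: sp
C9: sp2 ✓
C10: sp2 ✓
C11: sp2 ✓
C12: sp
C13: sp2 ✓
C3, C4, C5, C6, C9, C10, C11, C13 → 8 sp2 carbons.

8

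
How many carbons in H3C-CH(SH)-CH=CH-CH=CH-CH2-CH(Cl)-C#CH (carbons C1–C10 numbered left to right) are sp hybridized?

C1: sp3
C2: sp3
C3: sp2
C4: sp2
C5: sp2
C6: sp2
C7: sp3
C8: sp3
C9: sp ✓
C10: sp ✓
C9, C10 → 2 sp carbons.

2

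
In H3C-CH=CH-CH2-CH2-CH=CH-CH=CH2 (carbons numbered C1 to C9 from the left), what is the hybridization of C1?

C1 carries 4 σ bonds, giving a steric number of 4, so it is sp3.

sp³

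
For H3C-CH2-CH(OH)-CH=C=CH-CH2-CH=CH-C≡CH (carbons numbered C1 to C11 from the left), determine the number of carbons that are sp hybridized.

C1: sp3
C2: sp3
C3: sp3
C4: sp2
C5: sp ✓
C6: sp2
C7: sp3
C8: sp2
C9: sp2
C10: sp ✓
C11: sp ✓
C5, C10, C11 → 3 sp carbons.

3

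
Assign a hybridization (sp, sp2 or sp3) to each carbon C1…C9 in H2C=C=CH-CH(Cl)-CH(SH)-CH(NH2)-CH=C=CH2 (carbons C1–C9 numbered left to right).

C1 (3 σ bonds, plus one π bond) has steric number 3: sp2.
C2 (2 σ bonds, plus two π bonds) has steric number 2: sp.
C3 — 3 σ bonds, plus one π bond. Steric number 3, so sp2.
C4: 4 σ bonds; 4 regions of electron density → sp3.
C5 (4 σ bonds) has steric number 4: sp3.
C6: 4 σ bonds; 4 regions of electron density → sp3.
C7 (3 σ bonds, plus one π bond) has steric number 3: sp2.
C8: 2 σ bonds, plus two π bonds; 2 regions of electron density → sp.
C9: 3 σ bonds, plus one π bond; 3 regions of electron density → sp2.

C1 sp2, C2 sp, C3 sp2, C4 sp3, C5 sp3, C6 sp3, C7 sp2, C8 sp, C9 sp2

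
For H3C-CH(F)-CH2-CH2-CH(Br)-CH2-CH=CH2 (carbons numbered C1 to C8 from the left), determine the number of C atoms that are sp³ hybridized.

6

C1: sp3 ✓
C2: sp3 ✓
C3: sp3 ✓
C4: sp3 ✓
C5: sp3 ✓
C6: sp3 ✓
C7: sp2
C8: sp2
C1, C2, C3, C4, C5, C6 → 6 sp3 carbons.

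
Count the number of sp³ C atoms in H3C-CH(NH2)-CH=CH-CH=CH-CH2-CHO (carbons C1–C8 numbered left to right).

3

C1: sp3 ✓
C2: sp3 ✓
C3: sp2
C4: sp2
C5: sp2
C6: sp2
C7: sp3 ✓
C8: sp2
C1, C2, C7 → 3 sp3 carbons.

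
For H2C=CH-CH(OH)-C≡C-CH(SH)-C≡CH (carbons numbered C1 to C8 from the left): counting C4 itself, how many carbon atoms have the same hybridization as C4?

C4 is sp (two π bonds).
C1: sp2
C2: sp2
C3: sp3
C4: sp ✓
C5: sp ✓
C6: sp3
C7: sp ✓
C8: sp ✓
4 carbons are sp.

4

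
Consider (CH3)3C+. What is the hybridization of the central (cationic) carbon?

sp^2

Three σ bonds and an empty p orbital; no lone pair → steric number 3 → sp2 and planar.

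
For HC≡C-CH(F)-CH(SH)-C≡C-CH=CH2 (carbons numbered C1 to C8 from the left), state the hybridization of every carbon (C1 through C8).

C1 sp, C2 sp, C3 sp3, C4 sp3, C5 sp, C6 sp, C7 sp2, C8 sp2

C1: 2 σ bonds, plus two π bonds — 2 electron domains, sp.
C2 (2 σ bonds, plus two π bonds) has steric number 2: sp.
C3 has 4 σ bonds: steric number 4 → sp3.
C4 carries 4 σ bonds, giving a steric number of 4, so it is sp3.
C5 carries 2 σ bonds, plus two π bonds, giving a steric number of 2, so it is sp.
C6 has 2 σ bonds, plus two π bonds: steric number 2 → sp.
C7 (3 σ bonds, plus one π bond) has steric number 3: sp2.
C8 is sp2: 3 σ bonds, plus one π bond, 3 electron-density regions.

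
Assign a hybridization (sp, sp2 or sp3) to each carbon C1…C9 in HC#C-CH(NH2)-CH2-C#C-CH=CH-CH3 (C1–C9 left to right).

C1 sp, C2 sp, C3 sp3, C4 sp3, C5 sp, C6 sp, C7 sp2, C8 sp2, C9 sp3

C1 carries 2 σ bonds, plus two π bonds, giving a steric number of 2, so it is sp.
C2 — 2 σ bonds, plus two π bonds. Steric number 2, so sp.
C3 is sp3: 4 σ bonds, 4 electron-density regions.
C4 has 4 σ bonds: steric number 4 → sp3.
C5 has 2 σ bonds, plus two π bonds: steric number 2 → sp.
C6 has 2 σ bonds, plus two π bonds: steric number 2 → sp.
C7 is sp2: 3 σ bonds, plus one π bond, 3 electron-density regions.
C8 has 3 σ bonds, plus one π bond: steric number 3 → sp2.
C9: 4 σ bonds — 4 electron domains, sp3.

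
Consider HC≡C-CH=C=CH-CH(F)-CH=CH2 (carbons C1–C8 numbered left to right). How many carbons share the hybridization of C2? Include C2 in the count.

3

C2 is sp (two π bonds).
C1: sp ✓
C2: sp ✓
C3: sp2
C4: sp ✓
C5: sp2
C6: sp3
C7: sp2
C8: sp2
3 carbons are sp.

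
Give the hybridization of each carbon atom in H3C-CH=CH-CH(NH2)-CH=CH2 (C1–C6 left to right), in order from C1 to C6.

C1: 4 σ bonds; 4 regions of electron density → sp3.
C2 — 3 σ bonds, plus one π bond. Steric number 3, so sp2.
C3 — 3 σ bonds, plus one π bond. Steric number 3, so sp2.
C4 carries 4 σ bonds, giving a steric number of 4, so it is sp3.
C5: 3 σ bonds, plus one π bond — 3 electron domains, sp2.
C6 carries 3 σ bonds, plus one π bond, giving a steric number of 3, so it is sp2.

C1 sp3, C2 sp2, C3 sp2, C4 sp3, C5 sp2, C6 sp2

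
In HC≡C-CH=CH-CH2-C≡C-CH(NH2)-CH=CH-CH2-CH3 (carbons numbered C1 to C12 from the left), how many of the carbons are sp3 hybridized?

4

C1: sp
C2: sp
C3: sp2
C4: sp2
C5: sp3 ✓
C6: sp
C7: sp
C8: sp3 ✓
C9: sp2
C10: sp2
C11: sp3 ✓
C12: sp3 ✓
C5, C8, C11, C12 → 4 sp3 carbons.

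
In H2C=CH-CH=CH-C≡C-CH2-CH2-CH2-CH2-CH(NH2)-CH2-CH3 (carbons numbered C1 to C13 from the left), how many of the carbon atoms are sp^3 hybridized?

C1: sp2
C2: sp2
C3: sp2
C4: sp2
C5: sp
C6: sp
C7: sp3 ✓
C8: sp3 ✓
C9: sp3 ✓
C10: sp3 ✓
C11: sp3 ✓
C12: sp3 ✓
C13: sp3 ✓
C7, C8, C9, C10, C11, C12, C13 → 7 sp3 carbons.

7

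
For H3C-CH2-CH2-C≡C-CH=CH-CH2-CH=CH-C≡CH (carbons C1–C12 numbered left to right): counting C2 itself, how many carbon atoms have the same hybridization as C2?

4

C2 is sp3 (only σ bonds).
C1: sp3 ✓
C2: sp3 ✓
C3: sp3 ✓
C4: sp
C5: sp
C6: sp2
C7: sp2
C8: sp3 ✓
C9: sp2
C10: sp2
C11: sp
C12: sp
4 carbons are sp3.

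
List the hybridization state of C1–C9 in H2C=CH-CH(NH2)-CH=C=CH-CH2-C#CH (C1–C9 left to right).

C1 sp2, C2 sp2, C3 sp3, C4 sp2, C5 sp, C6 sp2, C7 sp3, C8 sp, C9 sp

C1 — 3 σ bonds, plus one π bond. Steric number 3, so sp2.
C2 is sp2: 3 σ bonds, plus one π bond, 3 electron-density regions.
C3 (4 σ bonds) has steric number 4: sp3.
C4: 3 σ bonds, plus one π bond; 3 regions of electron density → sp2.
C5 has 2 σ bonds, plus two π bonds: steric number 2 → sp.
C6 carries 3 σ bonds, plus one π bond, giving a steric number of 3, so it is sp2.
C7 has 4 σ bonds: steric number 4 → sp3.
C8 is sp: 2 σ bonds, plus two π bonds, 2 electron-density regions.
C9 carries 2 σ bonds, plus two π bonds, giving a steric number of 2, so it is sp.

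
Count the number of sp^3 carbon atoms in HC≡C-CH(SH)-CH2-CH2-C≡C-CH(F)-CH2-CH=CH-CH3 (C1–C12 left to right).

6

C1: sp
C2: sp
C3: sp3 ✓
C4: sp3 ✓
C5: sp3 ✓
C6: sp
C7: sp
C8: sp3 ✓
C9: sp3 ✓
C10: sp2
C11: sp2
C12: sp3 ✓
C3, C4, C5, C8, C9, C12 → 6 sp3 carbons.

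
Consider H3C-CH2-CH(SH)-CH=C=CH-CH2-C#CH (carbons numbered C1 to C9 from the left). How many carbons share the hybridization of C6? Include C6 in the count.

2

C6 is sp2 (one π bond).
C1: sp3
C2: sp3
C3: sp3
C4: sp2 ✓
C5: sp
C6: sp2 ✓
C7: sp3
C8: sp
C9: sp
2 carbons are sp2.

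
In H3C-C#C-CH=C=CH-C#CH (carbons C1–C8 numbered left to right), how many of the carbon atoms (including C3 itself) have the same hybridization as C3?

5

C3 is sp (two π bonds).
C1: sp3
C2: sp ✓
C3: sp ✓
C4: sp2
C5: sp ✓
C6: sp2
C7: sp ✓
C8: sp ✓
5 carbons are sp.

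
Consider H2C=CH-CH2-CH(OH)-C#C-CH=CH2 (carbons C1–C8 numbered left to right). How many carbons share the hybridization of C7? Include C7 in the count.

C7 is sp2 (one π bond).
C1: sp2 ✓
C2: sp2 ✓
C3: sp3
C4: sp3
C5: sp
C6: sp
C7: sp2 ✓
C8: sp2 ✓
4 carbons are sp2.

4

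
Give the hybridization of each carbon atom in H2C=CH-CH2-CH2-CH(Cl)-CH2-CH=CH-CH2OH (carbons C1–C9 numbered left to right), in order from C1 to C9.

C1 sp2, C2 sp2, C3 sp3, C4 sp3, C5 sp3, C6 sp3, C7 sp2, C8 sp2, C9 sp3

C1 carries 3 σ bonds, plus one π bond, giving a steric number of 3, so it is sp2.
C2: 3 σ bonds, plus one π bond; 3 regions of electron density → sp2.
C3: 4 σ bonds — 4 electron domains, sp3.
C4: 4 σ bonds; 4 regions of electron density → sp3.
C5 is sp3: 4 σ bonds, 4 electron-density regions.
C6 carries 4 σ bonds, giving a steric number of 4, so it is sp3.
C7: 3 σ bonds, plus one π bond — 3 electron domains, sp2.
C8 (3 σ bonds, plus one π bond) has steric number 3: sp2.
C9 carries 4 σ bonds, giving a steric number of 4, so it is sp3.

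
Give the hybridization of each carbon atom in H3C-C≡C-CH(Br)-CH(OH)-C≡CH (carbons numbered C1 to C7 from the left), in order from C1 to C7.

C1 sp3, C2 sp, C3 sp, C4 sp3, C5 sp3, C6 sp, C7 sp

C1: 4 σ bonds — 4 electron domains, sp3.
C2 has 2 σ bonds, plus two π bonds: steric number 2 → sp.
C3 carries 2 σ bonds, plus two π bonds, giving a steric number of 2, so it is sp.
C4 (4 σ bonds) has steric number 4: sp3.
C5: 4 σ bonds — 4 electron domains, sp3.
C6: 2 σ bonds, plus two π bonds — 2 electron domains, sp.
C7 has 2 σ bonds, plus two π bonds: steric number 2 → sp.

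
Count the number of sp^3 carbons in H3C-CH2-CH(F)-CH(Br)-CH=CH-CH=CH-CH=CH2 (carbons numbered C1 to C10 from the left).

C1: sp3 ✓
C2: sp3 ✓
C3: sp3 ✓
C4: sp3 ✓
C5: sp2
C6: sp2
C7: sp2
C8: sp2
C9: sp2
C10: sp2
C1, C2, C3, C4 → 4 sp3 carbons.

4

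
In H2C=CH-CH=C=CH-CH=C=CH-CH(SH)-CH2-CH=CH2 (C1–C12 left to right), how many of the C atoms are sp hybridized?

2

C1: sp2
C2: sp2
C3: sp2
C4: sp ✓
C5: sp2
C6: sp2
C7: sp ✓
C8: sp2
C9: sp3
C10: sp3
C11: sp2
C12: sp2
C4, C7 → 2 sp carbons.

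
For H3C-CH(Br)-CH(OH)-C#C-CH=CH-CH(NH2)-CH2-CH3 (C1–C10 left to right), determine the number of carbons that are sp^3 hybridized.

6

C1: sp3 ✓
C2: sp3 ✓
C3: sp3 ✓
C4: sp
C5: sp
C6: sp2
C7: sp2
C8: sp3 ✓
C9: sp3 ✓
C10: sp3 ✓
C1, C2, C3, C8, C9, C10 → 6 sp3 carbons.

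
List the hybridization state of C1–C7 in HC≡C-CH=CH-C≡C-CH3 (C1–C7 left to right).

C1 sp, C2 sp, C3 sp2, C4 sp2, C5 sp, C6 sp, C7 sp3

C1 is sp: 2 σ bonds, plus two π bonds, 2 electron-density regions.
C2: 2 σ bonds, plus two π bonds; 2 regions of electron density → sp.
C3 (3 σ bonds, plus one π bond) has steric number 3: sp2.
C4 — 3 σ bonds, plus one π bond. Steric number 3, so sp2.
C5: 2 σ bonds, plus two π bonds — 2 electron domains, sp.
C6 is sp: 2 σ bonds, plus two π bonds, 2 electron-density regions.
C7 — 4 σ bonds. Steric number 4, so sp3.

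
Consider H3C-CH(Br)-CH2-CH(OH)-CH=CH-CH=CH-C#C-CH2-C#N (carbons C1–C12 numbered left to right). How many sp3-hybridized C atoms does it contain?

C1: sp3 ✓
C2: sp3 ✓
C3: sp3 ✓
C4: sp3 ✓
C5: sp2
C6: sp2
C7: sp2
C8: sp2
C9: sp
C10: sp
C11: sp3 ✓
C12: sp
C1, C2, C3, C4, C11 → 5 sp3 carbons.

5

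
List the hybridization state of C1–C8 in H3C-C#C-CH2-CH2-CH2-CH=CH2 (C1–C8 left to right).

C1 sp3, C2 sp, C3 sp, C4 sp3, C5 sp3, C6 sp3, C7 sp2, C8 sp2

C1 (4 σ bonds) has steric number 4: sp3.
C2 carries 2 σ bonds, plus two π bonds, giving a steric number of 2, so it is sp.
C3 carries 2 σ bonds, plus two π bonds, giving a steric number of 2, so it is sp.
C4 has 4 σ bonds: steric number 4 → sp3.
C5 — 4 σ bonds. Steric number 4, so sp3.
C6: 4 σ bonds — 4 electron domains, sp3.
C7 is sp2: 3 σ bonds, plus one π bond, 3 electron-density regions.
C8: 3 σ bonds, plus one π bond; 3 regions of electron density → sp2.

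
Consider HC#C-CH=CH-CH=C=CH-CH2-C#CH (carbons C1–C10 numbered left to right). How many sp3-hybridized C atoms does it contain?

C1: sp
C2: sp
C3: sp2
C4: sp2
C5: sp2
C6: sp
C7: sp2
C8: sp3 ✓
C9: sp
C10: sp
C8 → 1 sp3 carbon.

1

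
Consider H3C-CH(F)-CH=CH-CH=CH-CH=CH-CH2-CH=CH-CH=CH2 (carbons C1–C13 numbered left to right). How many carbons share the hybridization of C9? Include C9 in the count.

C9 is sp3 (only σ bonds).
C1: sp3 ✓
C2: sp3 ✓
C3: sp2
C4: sp2
C5: sp2
C6: sp2
C7: sp2
C8: sp2
C9: sp3 ✓
C10: sp2
C11: sp2
C12: sp2
C13: sp2
3 carbons are sp3.

3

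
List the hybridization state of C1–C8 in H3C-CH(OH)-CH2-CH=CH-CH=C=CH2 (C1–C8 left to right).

C1 sp3, C2 sp3, C3 sp3, C4 sp2, C5 sp2, C6 sp2, C7 sp, C8 sp2

C1 (4 σ bonds) has steric number 4: sp3.
C2 carries 4 σ bonds, giving a steric number of 4, so it is sp3.
C3 is sp3: 4 σ bonds, 4 electron-density regions.
C4: 3 σ bonds, plus one π bond — 3 electron domains, sp2.
C5: 3 σ bonds, plus one π bond — 3 electron domains, sp2.
C6 has 3 σ bonds, plus one π bond: steric number 3 → sp2.
C7 (2 σ bonds, plus two π bonds) has steric number 2: sp.
C8 carries 3 σ bonds, plus one π bond, giving a steric number of 3, so it is sp2.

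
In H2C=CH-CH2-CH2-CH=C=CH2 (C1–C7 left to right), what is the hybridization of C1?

C1: 3 σ bonds, plus one π bond; 3 regions of electron density → sp2.

sp²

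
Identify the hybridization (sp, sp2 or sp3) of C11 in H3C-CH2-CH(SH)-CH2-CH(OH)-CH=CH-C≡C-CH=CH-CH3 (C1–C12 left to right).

C11 has 3 σ bonds, plus one π bond: steric number 3 → sp2.

sp²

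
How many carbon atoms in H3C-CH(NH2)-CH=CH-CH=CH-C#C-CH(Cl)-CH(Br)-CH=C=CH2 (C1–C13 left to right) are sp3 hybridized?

4

C1: sp3 ✓
C2: sp3 ✓
C3: sp2
C4: sp2
C5: sp2
C6: sp2
C7: sp
C8: sp
C9: sp3 ✓
C10: sp3 ✓
C11: sp2
C12: sp
C13: sp2
C1, C2, C9, C10 → 4 sp3 carbons.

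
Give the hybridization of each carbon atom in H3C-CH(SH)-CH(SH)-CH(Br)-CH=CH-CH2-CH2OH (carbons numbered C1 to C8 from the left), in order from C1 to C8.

C1 — 4 σ bonds. Steric number 4, so sp3.
C2: 4 σ bonds; 4 regions of electron density → sp3.
C3: 4 σ bonds; 4 regions of electron density → sp3.
C4: 4 σ bonds — 4 electron domains, sp3.
C5 (3 σ bonds, plus one π bond) has steric number 3: sp2.
C6 — 3 σ bonds, plus one π bond. Steric number 3, so sp2.
C7: 4 σ bonds — 4 electron domains, sp3.
C8 (4 σ bonds) has steric number 4: sp3.

C1 sp3, C2 sp3, C3 sp3, C4 sp3, C5 sp2, C6 sp2, C7 sp3, C8 sp3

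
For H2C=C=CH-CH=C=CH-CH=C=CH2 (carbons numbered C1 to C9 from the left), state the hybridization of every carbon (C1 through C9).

C1 sp2, C2 sp, C3 sp2, C4 sp2, C5 sp, C6 sp2, C7 sp2, C8 sp, C9 sp2

C1: 3 σ bonds, plus one π bond; 3 regions of electron density → sp2.
C2 has 2 σ bonds, plus two π bonds: steric number 2 → sp.
C3 has 3 σ bonds, plus one π bond: steric number 3 → sp2.
C4 has 3 σ bonds, plus one π bond: steric number 3 → sp2.
C5: 2 σ bonds, plus two π bonds; 2 regions of electron density → sp.
C6 is sp2: 3 σ bonds, plus one π bond, 3 electron-density regions.
C7: 3 σ bonds, plus one π bond; 3 regions of electron density → sp2.
C8 has 2 σ bonds, plus two π bonds: steric number 2 → sp.
C9 has 3 σ bonds, plus one π bond: steric number 3 → sp2.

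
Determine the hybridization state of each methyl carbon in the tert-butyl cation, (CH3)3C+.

Each methyl carbon carries 4 σ bonds, giving a steric number of 4, so it is sp3.

sp^3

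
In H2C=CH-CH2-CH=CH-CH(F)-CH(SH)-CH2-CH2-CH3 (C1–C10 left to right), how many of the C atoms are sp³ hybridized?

C1: sp2
C2: sp2
C3: sp3 ✓
C4: sp2
C5: sp2
C6: sp3 ✓
C7: sp3 ✓
C8: sp3 ✓
C9: sp3 ✓
C10: sp3 ✓
C3, C6, C7, C8, C9, C10 → 6 sp3 carbons.

6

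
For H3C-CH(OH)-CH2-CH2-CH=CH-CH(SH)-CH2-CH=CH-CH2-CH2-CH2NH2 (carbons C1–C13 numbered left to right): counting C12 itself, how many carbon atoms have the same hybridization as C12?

C12 is sp3 (only σ bonds).
C1: sp3 ✓
C2: sp3 ✓
C3: sp3 ✓
C4: sp3 ✓
C5: sp2
C6: sp2
C7: sp3 ✓
C8: sp3 ✓
C9: sp2
C10: sp2
C11: sp3 ✓
C12: sp3 ✓
C13: sp3 ✓
9 carbons are sp3.

9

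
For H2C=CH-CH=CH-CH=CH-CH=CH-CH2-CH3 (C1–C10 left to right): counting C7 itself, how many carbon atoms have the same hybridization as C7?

C7 is sp2 (one π bond).
C1: sp2 ✓
C2: sp2 ✓
C3: sp2 ✓
C4: sp2 ✓
C5: sp2 ✓
C6: sp2 ✓
C7: sp2 ✓
C8: sp2 ✓
C9: sp3
C10: sp3
8 carbons are sp2.

8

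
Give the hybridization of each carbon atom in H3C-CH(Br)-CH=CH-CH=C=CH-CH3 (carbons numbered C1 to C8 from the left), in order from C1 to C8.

C1 sp3, C2 sp3, C3 sp2, C4 sp2, C5 sp2, C6 sp, C7 sp2, C8 sp3

C1 — 4 σ bonds. Steric number 4, so sp3.
C2: 4 σ bonds — 4 electron domains, sp3.
C3: 3 σ bonds, plus one π bond; 3 regions of electron density → sp2.
C4: 3 σ bonds, plus one π bond; 3 regions of electron density → sp2.
C5: 3 σ bonds, plus one π bond — 3 electron domains, sp2.
C6 is sp: 2 σ bonds, plus two π bonds, 2 electron-density regions.
C7 carries 3 σ bonds, plus one π bond, giving a steric number of 3, so it is sp2.
C8 has 4 σ bonds: steric number 4 → sp3.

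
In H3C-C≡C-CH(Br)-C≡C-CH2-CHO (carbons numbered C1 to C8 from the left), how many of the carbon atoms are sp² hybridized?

1

C1: sp3
C2: sp
C3: sp
C4: sp3
C5: sp
C6: sp
C7: sp3
C8: sp2 ✓
C8 → 1 sp2 carbon.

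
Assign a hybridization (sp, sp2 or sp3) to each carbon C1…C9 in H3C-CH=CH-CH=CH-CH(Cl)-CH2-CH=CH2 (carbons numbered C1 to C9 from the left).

C1 sp3, C2 sp2, C3 sp2, C4 sp2, C5 sp2, C6 sp3, C7 sp3, C8 sp2, C9 sp2

C1 — 4 σ bonds. Steric number 4, so sp3.
C2 (3 σ bonds, plus one π bond) has steric number 3: sp2.
C3 has 3 σ bonds, plus one π bond: steric number 3 → sp2.
C4 (3 σ bonds, plus one π bond) has steric number 3: sp2.
C5 carries 3 σ bonds, plus one π bond, giving a steric number of 3, so it is sp2.
C6: 4 σ bonds — 4 electron domains, sp3.
C7 has 4 σ bonds: steric number 4 → sp3.
C8 — 3 σ bonds, plus one π bond. Steric number 3, so sp2.
C9: 3 σ bonds, plus one π bond; 3 regions of electron density → sp2.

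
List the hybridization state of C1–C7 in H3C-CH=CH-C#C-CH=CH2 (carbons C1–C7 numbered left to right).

C1 (4 σ bonds) has steric number 4: sp3.
C2 — 3 σ bonds, plus one π bond. Steric number 3, so sp2.
C3: 3 σ bonds, plus one π bond — 3 electron domains, sp2.
C4: 2 σ bonds, plus two π bonds — 2 electron domains, sp.
C5: 2 σ bonds, plus two π bonds; 2 regions of electron density → sp.
C6 (3 σ bonds, plus one π bond) has steric number 3: sp2.
C7 is sp2: 3 σ bonds, plus one π bond, 3 electron-density regions.

C1 sp3, C2 sp2, C3 sp2, C4 sp, C5 sp, C6 sp2, C7 sp2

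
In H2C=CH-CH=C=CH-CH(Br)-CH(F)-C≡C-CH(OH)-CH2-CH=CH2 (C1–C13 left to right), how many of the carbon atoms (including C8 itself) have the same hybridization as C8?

3

C8 is sp (two π bonds).
C1: sp2
C2: sp2
C3: sp2
C4: sp ✓
C5: sp2
C6: sp3
C7: sp3
C8: sp ✓
C9: sp ✓
C10: sp3
C11: sp3
C12: sp2
C13: sp2
3 carbons are sp.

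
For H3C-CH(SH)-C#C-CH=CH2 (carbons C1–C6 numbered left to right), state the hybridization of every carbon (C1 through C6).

C1 is sp3: 4 σ bonds, 4 electron-density regions.
C2: 4 σ bonds — 4 electron domains, sp3.
C3 has 2 σ bonds, plus two π bonds: steric number 2 → sp.
C4 — 2 σ bonds, plus two π bonds. Steric number 2, so sp.
C5 — 3 σ bonds, plus one π bond. Steric number 3, so sp2.
C6: 3 σ bonds, plus one π bond; 3 regions of electron density → sp2.

C1 sp3, C2 sp3, C3 sp, C4 sp, C5 sp2, C6 sp2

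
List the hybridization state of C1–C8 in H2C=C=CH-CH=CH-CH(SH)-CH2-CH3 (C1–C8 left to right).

C1 sp2, C2 sp, C3 sp2, C4 sp2, C5 sp2, C6 sp3, C7 sp3, C8 sp3

C1 — 3 σ bonds, plus one π bond. Steric number 3, so sp2.
C2 is sp: 2 σ bonds, plus two π bonds, 2 electron-density regions.
C3 has 3 σ bonds, plus one π bond: steric number 3 → sp2.
C4 (3 σ bonds, plus one π bond) has steric number 3: sp2.
C5 is sp2: 3 σ bonds, plus one π bond, 3 electron-density regions.
C6 is sp3: 4 σ bonds, 4 electron-density regions.
C7 (4 σ bonds) has steric number 4: sp3.
C8: 4 σ bonds; 4 regions of electron density → sp3.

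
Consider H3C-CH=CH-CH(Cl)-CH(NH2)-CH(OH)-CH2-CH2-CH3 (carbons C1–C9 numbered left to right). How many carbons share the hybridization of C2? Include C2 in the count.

C2 is sp2 (one π bond).
C1: sp3
C2: sp2 ✓
C3: sp2 ✓
C4: sp3
C5: sp3
C6: sp3
C7: sp3
C8: sp3
C9: sp3
2 carbons are sp2.

2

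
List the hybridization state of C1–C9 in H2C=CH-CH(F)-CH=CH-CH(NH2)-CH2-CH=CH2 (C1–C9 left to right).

C1 sp2, C2 sp2, C3 sp3, C4 sp2, C5 sp2, C6 sp3, C7 sp3, C8 sp2, C9 sp2

C1 is sp2: 3 σ bonds, plus one π bond, 3 electron-density regions.
C2 (3 σ bonds, plus one π bond) has steric number 3: sp2.
C3: 4 σ bonds — 4 electron domains, sp3.
C4 carries 3 σ bonds, plus one π bond, giving a steric number of 3, so it is sp2.
C5 is sp2: 3 σ bonds, plus one π bond, 3 electron-density regions.
C6 has 4 σ bonds: steric number 4 → sp3.
C7 (4 σ bonds) has steric number 4: sp3.
C8: 3 σ bonds, plus one π bond — 3 electron domains, sp2.
C9 is sp2: 3 σ bonds, plus one π bond, 3 electron-density regions.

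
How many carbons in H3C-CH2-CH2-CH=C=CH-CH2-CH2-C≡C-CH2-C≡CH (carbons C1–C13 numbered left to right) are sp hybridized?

5

C1: sp3
C2: sp3
C3: sp3
C4: sp2
C5: sp ✓
C6: sp2
C7: sp3
C8: sp3
C9: sp ✓
C10: sp ✓
C11: sp3
C12: sp ✓
C13: sp ✓
C5, C9, C10, C12, C13 → 5 sp carbons.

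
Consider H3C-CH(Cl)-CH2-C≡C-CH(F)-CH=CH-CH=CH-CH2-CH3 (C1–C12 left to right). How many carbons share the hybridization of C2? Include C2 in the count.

C2 is sp3 (only σ bonds).
C1: sp3 ✓
C2: sp3 ✓
C3: sp3 ✓
C4: sp
C5: sp
C6: sp3 ✓
C7: sp2
C8: sp2
C9: sp2
C10: sp2
C11: sp3 ✓
C12: sp3 ✓
6 carbons are sp3.

6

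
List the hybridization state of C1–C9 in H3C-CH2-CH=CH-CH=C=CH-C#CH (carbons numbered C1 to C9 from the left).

C1: 4 σ bonds; 4 regions of electron density → sp3.
C2 — 4 σ bonds. Steric number 4, so sp3.
C3: 3 σ bonds, plus one π bond — 3 electron domains, sp2.
C4 — 3 σ bonds, plus one π bond. Steric number 3, so sp2.
C5 (3 σ bonds, plus one π bond) has steric number 3: sp2.
C6: 2 σ bonds, plus two π bonds; 2 regions of electron density → sp.
C7 has 3 σ bonds, plus one π bond: steric number 3 → sp2.
C8 (2 σ bonds, plus two π bonds) has steric number 2: sp.
C9 carries 2 σ bonds, plus two π bonds, giving a steric number of 2, so it is sp.

C1 sp3, C2 sp3, C3 sp2, C4 sp2, C5 sp2, C6 sp, C7 sp2, C8 sp, C9 sp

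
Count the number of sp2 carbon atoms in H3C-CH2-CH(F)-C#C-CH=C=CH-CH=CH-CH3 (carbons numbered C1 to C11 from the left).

4

C1: sp3
C2: sp3
C3: sp3
C4: sp
C5: sp
C6: sp2 ✓
C7: sp
C8: sp2 ✓
C9: sp2 ✓
C10: sp2 ✓
C11: sp3
C6, C8, C9, C10 → 4 sp2 carbons.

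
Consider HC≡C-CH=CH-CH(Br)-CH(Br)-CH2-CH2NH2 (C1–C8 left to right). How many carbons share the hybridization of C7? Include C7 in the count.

4

C7 is sp3 (only σ bonds).
C1: sp
C2: sp
C3: sp2
C4: sp2
C5: sp3 ✓
C6: sp3 ✓
C7: sp3 ✓
C8: sp3 ✓
4 carbons are sp3.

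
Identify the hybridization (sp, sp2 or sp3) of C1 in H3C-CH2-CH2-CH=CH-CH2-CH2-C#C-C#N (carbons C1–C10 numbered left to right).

sp^3

C1 carries 4 σ bonds, giving a steric number of 4, so it is sp3.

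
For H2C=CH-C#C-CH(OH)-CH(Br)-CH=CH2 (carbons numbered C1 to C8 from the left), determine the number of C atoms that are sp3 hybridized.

2

C1: sp2
C2: sp2
C3: sp
C4: sp
C5: sp3 ✓
C6: sp3 ✓
C7: sp2
C8: sp2
C5, C6 → 2 sp3 carbons.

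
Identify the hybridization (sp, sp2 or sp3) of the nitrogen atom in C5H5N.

sp^2

N has two σ bonds and one lone pair in the ring plane (steric number 3 → sp2); its p orbital contributes one electron to the aromatic π system via the C=N double bond.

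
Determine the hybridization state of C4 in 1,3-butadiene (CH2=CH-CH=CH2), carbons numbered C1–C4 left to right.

C4: 3 σ bonds, plus one π bond — 3 electron domains, sp2.

sp^2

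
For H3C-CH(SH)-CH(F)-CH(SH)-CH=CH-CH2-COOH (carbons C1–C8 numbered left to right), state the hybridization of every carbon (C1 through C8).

C1 (4 σ bonds) has steric number 4: sp3.
C2: 4 σ bonds — 4 electron domains, sp3.
C3: 4 σ bonds; 4 regions of electron density → sp3.
C4 — 4 σ bonds. Steric number 4, so sp3.
C5 — 3 σ bonds, plus one π bond. Steric number 3, so sp2.
C6 has 3 σ bonds, plus one π bond: steric number 3 → sp2.
C7 (4 σ bonds) has steric number 4: sp3.
C8: 3 σ bonds, plus one π bond — 3 electron domains, sp2.

C1 sp3, C2 sp3, C3 sp3, C4 sp3, C5 sp2, C6 sp2, C7 sp3, C8 sp2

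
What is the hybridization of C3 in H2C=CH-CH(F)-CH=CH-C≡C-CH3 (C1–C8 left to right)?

sp3

C3: 4 σ bonds — 4 electron domains, sp3.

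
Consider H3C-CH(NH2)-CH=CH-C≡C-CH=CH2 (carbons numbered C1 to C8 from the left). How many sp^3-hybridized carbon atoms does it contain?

C1: sp3 ✓
C2: sp3 ✓
C3: sp2
C4: sp2
C5: sp
C6: sp
C7: sp2
C8: sp2
C1, C2 → 2 sp3 carbons.

2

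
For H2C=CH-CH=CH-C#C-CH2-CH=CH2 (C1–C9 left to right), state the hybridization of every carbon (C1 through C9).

C1 sp2, C2 sp2, C3 sp2, C4 sp2, C5 sp, C6 sp, C7 sp3, C8 sp2, C9 sp2

C1 carries 3 σ bonds, plus one π bond, giving a steric number of 3, so it is sp2.
C2 is sp2: 3 σ bonds, plus one π bond, 3 electron-density regions.
C3 (3 σ bonds, plus one π bond) has steric number 3: sp2.
C4 has 3 σ bonds, plus one π bond: steric number 3 → sp2.
C5: 2 σ bonds, plus two π bonds — 2 electron domains, sp.
C6 (2 σ bonds, plus two π bonds) has steric number 2: sp.
C7: 4 σ bonds — 4 electron domains, sp3.
C8 carries 3 σ bonds, plus one π bond, giving a steric number of 3, so it is sp2.
C9 — 3 σ bonds, plus one π bond. Steric number 3, so sp2.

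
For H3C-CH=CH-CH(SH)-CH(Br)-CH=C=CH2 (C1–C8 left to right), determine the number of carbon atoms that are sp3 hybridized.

3

C1: sp3 ✓
C2: sp2
C3: sp2
C4: sp3 ✓
C5: sp3 ✓
C6: sp2
C7: sp
C8: sp2
C1, C4, C5 → 3 sp3 carbons.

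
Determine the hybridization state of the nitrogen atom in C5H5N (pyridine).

sp2

N has two σ bonds and one lone pair in the ring plane (steric number 3 → sp2); its p orbital contributes one electron to the aromatic π system via the C=N double bond.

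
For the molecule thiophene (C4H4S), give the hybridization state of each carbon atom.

sp²

Each carbon atom — 3 σ bonds, plus one π bond. Steric number 3, so sp2.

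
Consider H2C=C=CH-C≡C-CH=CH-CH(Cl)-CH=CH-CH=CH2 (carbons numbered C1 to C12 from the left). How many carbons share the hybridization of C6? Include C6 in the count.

C6 is sp2 (one π bond).
C1: sp2 ✓
C2: sp
C3: sp2 ✓
C4: sp
C5: sp
C6: sp2 ✓
C7: sp2 ✓
C8: sp3
C9: sp2 ✓
C10: sp2 ✓
C11: sp2 ✓
C12: sp2 ✓
8 carbons are sp2.

8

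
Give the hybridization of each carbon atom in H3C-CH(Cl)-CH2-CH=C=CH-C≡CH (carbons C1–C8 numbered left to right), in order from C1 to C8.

C1 sp3, C2 sp3, C3 sp3, C4 sp2, C5 sp, C6 sp2, C7 sp, C8 sp

C1: 4 σ bonds; 4 regions of electron density → sp3.
C2: 4 σ bonds; 4 regions of electron density → sp3.
C3: 4 σ bonds; 4 regions of electron density → sp3.
C4 carries 3 σ bonds, plus one π bond, giving a steric number of 3, so it is sp2.
C5 is sp: 2 σ bonds, plus two π bonds, 2 electron-density regions.
C6 is sp2: 3 σ bonds, plus one π bond, 3 electron-density regions.
C7: 2 σ bonds, plus two π bonds; 2 regions of electron density → sp.
C8 is sp: 2 σ bonds, plus two π bonds, 2 electron-density regions.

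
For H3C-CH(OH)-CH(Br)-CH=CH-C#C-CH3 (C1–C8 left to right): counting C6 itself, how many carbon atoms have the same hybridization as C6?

2

C6 is sp (two π bonds).
C1: sp3
C2: sp3
C3: sp3
C4: sp2
C5: sp2
C6: sp ✓
C7: sp ✓
C8: sp3
2 carbons are sp.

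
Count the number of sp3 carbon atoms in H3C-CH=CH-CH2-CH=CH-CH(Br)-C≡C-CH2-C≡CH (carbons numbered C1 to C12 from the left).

4

C1: sp3 ✓
C2: sp2
C3: sp2
C4: sp3 ✓
C5: sp2
C6: sp2
C7: sp3 ✓
C8: sp
C9: sp
C10: sp3 ✓
C11: sp
C12: sp
C1, C4, C7, C10 → 4 sp3 carbons.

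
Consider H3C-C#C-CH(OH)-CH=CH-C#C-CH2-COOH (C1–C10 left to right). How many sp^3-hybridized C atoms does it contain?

C1: sp3 ✓
C2: sp
C3: sp
C4: sp3 ✓
C5: sp2
C6: sp2
C7: sp
C8: sp
C9: sp3 ✓
C10: sp2
C1, C4, C9 → 3 sp3 carbons.

3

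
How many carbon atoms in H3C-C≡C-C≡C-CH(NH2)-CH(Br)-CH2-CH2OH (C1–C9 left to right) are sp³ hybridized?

C1: sp3 ✓
C2: sp
C3: sp
C4: sp
C5: sp
C6: sp3 ✓
C7: sp3 ✓
C8: sp3 ✓
C9: sp3 ✓
C1, C6, C7, C8, C9 → 5 sp3 carbons.

5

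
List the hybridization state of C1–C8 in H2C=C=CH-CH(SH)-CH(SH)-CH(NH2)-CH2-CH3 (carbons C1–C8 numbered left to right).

C1: 3 σ bonds, plus one π bond — 3 electron domains, sp2.
C2 is sp: 2 σ bonds, plus two π bonds, 2 electron-density regions.
C3 is sp2: 3 σ bonds, plus one π bond, 3 electron-density regions.
C4 has 4 σ bonds: steric number 4 → sp3.
C5 carries 4 σ bonds, giving a steric number of 4, so it is sp3.
C6 carries 4 σ bonds, giving a steric number of 4, so it is sp3.
C7 carries 4 σ bonds, giving a steric number of 4, so it is sp3.
C8 carries 4 σ bonds, giving a steric number of 4, so it is sp3.

C1 sp2, C2 sp, C3 sp2, C4 sp3, C5 sp3, C6 sp3, C7 sp3, C8 sp3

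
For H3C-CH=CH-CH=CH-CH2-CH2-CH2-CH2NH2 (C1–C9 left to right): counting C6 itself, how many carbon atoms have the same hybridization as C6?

C6 is sp3 (only σ bonds).
C1: sp3 ✓
C2: sp2
C3: sp2
C4: sp2
C5: sp2
C6: sp3 ✓
C7: sp3 ✓
C8: sp3 ✓
C9: sp3 ✓
5 carbons are sp3.

5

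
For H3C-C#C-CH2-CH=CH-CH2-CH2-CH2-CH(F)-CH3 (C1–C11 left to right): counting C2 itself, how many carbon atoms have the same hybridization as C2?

2

C2 is sp (two π bonds).
C1: sp3
C2: sp ✓
C3: sp ✓
C4: sp3
C5: sp2
C6: sp2
C7: sp3
C8: sp3
C9: sp3
C10: sp3
C11: sp3
2 carbons are sp.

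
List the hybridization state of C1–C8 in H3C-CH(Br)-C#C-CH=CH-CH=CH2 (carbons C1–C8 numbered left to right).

C1 sp3, C2 sp3, C3 sp, C4 sp, C5 sp2, C6 sp2, C7 sp2, C8 sp2

C1 has 4 σ bonds: steric number 4 → sp3.
C2 — 4 σ bonds. Steric number 4, so sp3.
C3 has 2 σ bonds, plus two π bonds: steric number 2 → sp.
C4 — 2 σ bonds, plus two π bonds. Steric number 2, so sp.
C5: 3 σ bonds, plus one π bond; 3 regions of electron density → sp2.
C6 has 3 σ bonds, plus one π bond: steric number 3 → sp2.
C7 (3 σ bonds, plus one π bond) has steric number 3: sp2.
C8 (3 σ bonds, plus one π bond) has steric number 3: sp2.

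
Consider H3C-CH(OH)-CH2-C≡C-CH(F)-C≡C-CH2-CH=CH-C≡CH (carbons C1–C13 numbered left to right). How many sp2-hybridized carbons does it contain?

C1: sp3
C2: sp3
C3: sp3
C4: sp
C5: sp
C6: sp3
C7: sp
C8: sp
C9: sp3
C10: sp2 ✓
C11: sp2 ✓
C12: sp
C13: sp
C10, C11 → 2 sp2 carbons.

2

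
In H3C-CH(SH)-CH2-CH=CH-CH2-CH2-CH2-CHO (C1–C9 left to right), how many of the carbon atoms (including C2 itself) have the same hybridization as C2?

6

C2 is sp3 (only σ bonds).
C1: sp3 ✓
C2: sp3 ✓
C3: sp3 ✓
C4: sp2
C5: sp2
C6: sp3 ✓
C7: sp3 ✓
C8: sp3 ✓
C9: sp2
6 carbons are sp3.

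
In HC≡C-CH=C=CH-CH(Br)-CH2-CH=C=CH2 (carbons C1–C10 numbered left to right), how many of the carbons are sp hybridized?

C1: sp ✓
C2: sp ✓
C3: sp2
C4: sp ✓
C5: sp2
C6: sp3
C7: sp3
C8: sp2
C9: sp ✓
C10: sp2
C1, C2, C4, C9 → 4 sp carbons.

4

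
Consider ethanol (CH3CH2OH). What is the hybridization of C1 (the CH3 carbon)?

sp3

C1 (the CH3 carbon) carries 4 σ bonds, giving a steric number of 4, so it is sp3.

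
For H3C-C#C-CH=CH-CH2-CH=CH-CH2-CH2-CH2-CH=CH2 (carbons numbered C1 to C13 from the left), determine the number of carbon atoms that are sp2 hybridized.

C1: sp3
C2: sp
C3: sp
C4: sp2 ✓
C5: sp2 ✓
C6: sp3
C7: sp2 ✓
C8: sp2 ✓
C9: sp3
C10: sp3
C11: sp3
C12: sp2 ✓
C13: sp2 ✓
C4, C5, C7, C8, C12, C13 → 6 sp2 carbons.

6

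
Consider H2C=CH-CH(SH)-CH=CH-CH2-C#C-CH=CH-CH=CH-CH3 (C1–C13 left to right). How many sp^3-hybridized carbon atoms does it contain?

3

C1: sp2
C2: sp2
C3: sp3 ✓
C4: sp2
C5: sp2
C6: sp3 ✓
C7: sp
C8: sp
C9: sp2
C10: sp2
C11: sp2
C12: sp2
C13: sp3 ✓
C3, C6, C13 → 3 sp3 carbons.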